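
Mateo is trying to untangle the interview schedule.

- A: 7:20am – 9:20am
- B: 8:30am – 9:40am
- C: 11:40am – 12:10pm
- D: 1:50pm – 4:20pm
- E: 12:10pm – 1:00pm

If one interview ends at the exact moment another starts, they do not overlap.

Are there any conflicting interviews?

Yes

Sorted by start: A, B, C, E, D.
B starts before A ends → A and B overlap.
That's a conflict, so the schedule is not conflict-free.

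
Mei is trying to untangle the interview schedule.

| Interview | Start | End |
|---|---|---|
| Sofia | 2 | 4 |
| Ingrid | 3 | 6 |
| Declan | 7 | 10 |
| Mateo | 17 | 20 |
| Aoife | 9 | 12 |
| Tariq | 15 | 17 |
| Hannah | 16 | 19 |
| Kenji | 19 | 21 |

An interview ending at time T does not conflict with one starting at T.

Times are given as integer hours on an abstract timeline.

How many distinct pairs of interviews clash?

Sorted by start: Sofia, Ingrid, Declan, Aoife, Tariq, Hannah, Mateo, Kenji.
Ingrid starts before Sofia ends → Sofia and Ingrid overlap.
Declan starts after Sofia ends, so Sofia has no further overlaps.
Declan starts after Ingrid ends, so Ingrid has no further overlaps.
Aoife starts before Declan ends → Declan and Aoife overlap.
Tariq starts after Declan ends, so Declan has no further overlaps.
Tariq starts after Aoife ends, so Aoife has no further overlaps.
Hannah starts before Tariq ends → Tariq and Hannah overlap.
Mateo starts exactly when Tariq ends (back-to-back, no overlap), so Tariq has no further overlaps.
Mateo starts before Hannah ends → Hannah and Mateo overlap.
Kenji starts exactly when Hannah ends (back-to-back, no overlap).
Kenji starts before Mateo ends → Mateo and Kenji overlap.
Overlapping pairs: Aoife & Declan, Hannah & Mateo, Hannah & Tariq, Ingrid & Sofia, Kenji & Mateo — 5 in total.

5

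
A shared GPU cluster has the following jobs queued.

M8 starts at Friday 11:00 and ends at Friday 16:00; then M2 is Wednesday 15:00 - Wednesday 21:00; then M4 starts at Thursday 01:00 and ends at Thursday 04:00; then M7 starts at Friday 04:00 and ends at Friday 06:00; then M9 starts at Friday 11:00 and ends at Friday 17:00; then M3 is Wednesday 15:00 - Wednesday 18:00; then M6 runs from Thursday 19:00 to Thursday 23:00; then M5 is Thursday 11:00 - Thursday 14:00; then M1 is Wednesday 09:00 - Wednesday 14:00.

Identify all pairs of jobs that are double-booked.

M2 & M3, M8 & M9

Sorted by start: M1, M2, M3, M4, M5, M6, M7, M8, M9.
M2 starts after M1 ends; M1 is clear from here.
M3 starts before M2 ends → M2 and M3 overlap.
M4 starts after M2 ends; M2 is clear from here.
M4 starts after M3 ends; M3 is clear from here.
M5 starts after M4 ends; M4 is clear from here.
M6 starts after M5 ends; M5 is clear from here.
M7 starts after M6 ends; M6 is clear from here.
M8 starts after M7 ends; M7 is clear from here.
M9 starts before M8 ends → M8 and M9 overlap.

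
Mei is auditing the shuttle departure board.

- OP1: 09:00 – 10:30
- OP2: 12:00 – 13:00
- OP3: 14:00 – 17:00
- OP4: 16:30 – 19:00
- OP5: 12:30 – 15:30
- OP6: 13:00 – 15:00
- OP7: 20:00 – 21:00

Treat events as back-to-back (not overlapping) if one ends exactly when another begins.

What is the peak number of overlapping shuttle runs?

Sort all start/end points and keep a running count:
09:00 start OP1 → 1
10:30 end OP1 → 0
12:00 start OP2 → 1
12:30 start OP5 → 2
13:00 end OP2 → 1
13:00 start OP6 → 2
14:00 start OP3 → 3
15:00 end OP6 → 2
15:30 end OP5 → 1
16:30 start OP4 → 2
17:00 end OP3 → 1
19:00 end OP4 → 0
20:00 start OP7 → 1
21:00 end OP7 → 0
Peak is 3, at 14:00 (OP3, OP5, OP6).

3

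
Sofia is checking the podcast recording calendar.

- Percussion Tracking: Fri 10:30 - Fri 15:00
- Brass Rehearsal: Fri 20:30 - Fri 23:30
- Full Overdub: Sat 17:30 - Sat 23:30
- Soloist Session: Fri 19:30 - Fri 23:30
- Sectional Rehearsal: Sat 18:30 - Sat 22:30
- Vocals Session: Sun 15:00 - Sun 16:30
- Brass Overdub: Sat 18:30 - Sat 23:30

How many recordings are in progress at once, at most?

Walk through starts and ends in time order (an end at T is processed before a start at T):
Fri 10:30 start Percussion Tracking → 1
Fri 15:00 end Percussion Tracking → 0
Fri 19:30 start Soloist Session → 1
Fri 20:30 start Brass Rehearsal → 2
Fri 23:30 end Brass Rehearsal → 1
Fri 23:30 end Soloist Session → 0
Sat 17:30 start Full Overdub → 1
Sat 18:30 start Brass Overdub → 2
Sat 18:30 start Sectional Rehearsal → 3
Sat 22:30 end Sectional Rehearsal → 2
Sat 23:30 end Brass Overdub → 1
Sat 23:30 end Full Overdub → 0
Sun 15:00 start Vocals Session → 1
Sun 16:30 end Vocals Session → 0
Peak is 3, at Sat 18:30 (Brass Overdub, Full Overdub, Sectional Rehearsal).

3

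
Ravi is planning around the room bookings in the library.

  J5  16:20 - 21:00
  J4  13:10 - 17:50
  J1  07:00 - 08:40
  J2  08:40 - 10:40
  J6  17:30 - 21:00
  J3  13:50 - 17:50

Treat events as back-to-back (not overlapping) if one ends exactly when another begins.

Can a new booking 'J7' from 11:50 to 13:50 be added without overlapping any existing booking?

J1: ends 08:40 at or before J7 starts 11:50 → clear.
J2: ends 10:40 at or before J7 starts 11:50 → clear.
J4: starts 13:10 before J7 ends 13:50, and ends 17:50 after J7 starts 11:50 → overlap.
J3: starts 13:50 at or after J7 ends 13:50 → clear.
J5: starts 16:20 at or after J7 ends 13:50 → clear.
J6: starts 17:30 at or after J7 ends 13:50 → clear.
J7 overlaps J4.

No — it overlaps J4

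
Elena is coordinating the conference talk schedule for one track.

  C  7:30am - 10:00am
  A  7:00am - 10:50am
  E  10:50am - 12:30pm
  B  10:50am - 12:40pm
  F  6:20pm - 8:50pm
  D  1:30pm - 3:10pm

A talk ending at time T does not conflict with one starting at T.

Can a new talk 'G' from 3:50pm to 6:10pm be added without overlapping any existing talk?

Yes — the slot is free

A: ends 10:50am at or before G starts 3:50pm → clear.
C: ends 10:00am at or before G starts 3:50pm → clear.
B: ends 12:40pm at or before G starts 3:50pm → clear.
E: ends 12:30pm at or before G starts 3:50pm → clear.
D: ends 3:10pm at or before G starts 3:50pm → clear.
F: starts 6:20pm at or after G ends 6:10pm → clear.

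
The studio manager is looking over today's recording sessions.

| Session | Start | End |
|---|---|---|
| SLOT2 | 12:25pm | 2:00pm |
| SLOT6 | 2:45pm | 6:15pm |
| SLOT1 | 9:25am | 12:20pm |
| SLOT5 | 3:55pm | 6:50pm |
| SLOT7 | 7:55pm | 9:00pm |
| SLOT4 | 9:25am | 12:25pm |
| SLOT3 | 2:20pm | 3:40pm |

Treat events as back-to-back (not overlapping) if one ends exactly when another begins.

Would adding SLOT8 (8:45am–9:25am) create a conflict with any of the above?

SLOT1: starts 9:25am at or after SLOT8 ends 9:25am → clear.
SLOT4: starts 9:25am at or after SLOT8 ends 9:25am → clear.
SLOT2: starts 12:25pm at or after SLOT8 ends 9:25am → clear.
SLOT3: starts 2:20pm at or after SLOT8 ends 9:25am → clear.
SLOT6: starts 2:45pm at or after SLOT8 ends 9:25am → clear.
SLOT5: starts 3:55pm at or after SLOT8 ends 9:25am → clear.
SLOT7: starts 7:55pm at or after SLOT8 ends 9:25am → clear.

No — it doesn't clash with anything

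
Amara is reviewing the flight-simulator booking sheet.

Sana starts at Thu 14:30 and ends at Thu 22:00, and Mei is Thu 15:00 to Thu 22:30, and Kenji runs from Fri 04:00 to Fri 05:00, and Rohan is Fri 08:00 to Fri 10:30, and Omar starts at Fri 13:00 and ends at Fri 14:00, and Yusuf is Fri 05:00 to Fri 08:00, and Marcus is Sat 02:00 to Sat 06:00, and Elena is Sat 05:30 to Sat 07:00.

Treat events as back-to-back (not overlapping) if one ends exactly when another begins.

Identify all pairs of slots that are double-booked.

Elena & Marcus, Mei & Sana

Sorted by start: Sana, Mei, Kenji, Yusuf, Rohan, Omar, Marcus, Elena.
Mei starts before Sana ends → Sana and Mei overlap.
Kenji starts after Sana ends — done with Sana.
Kenji starts after Mei ends — done with Mei.
Yusuf starts exactly when Kenji ends (back-to-back, no overlap) — done with Kenji.
Rohan starts exactly when Yusuf ends (back-to-back, no overlap) — done with Yusuf.
Omar starts after Rohan ends — done with Rohan.
Marcus starts after Omar ends — done with Omar.
Elena starts before Marcus ends → Marcus and Elena overlap.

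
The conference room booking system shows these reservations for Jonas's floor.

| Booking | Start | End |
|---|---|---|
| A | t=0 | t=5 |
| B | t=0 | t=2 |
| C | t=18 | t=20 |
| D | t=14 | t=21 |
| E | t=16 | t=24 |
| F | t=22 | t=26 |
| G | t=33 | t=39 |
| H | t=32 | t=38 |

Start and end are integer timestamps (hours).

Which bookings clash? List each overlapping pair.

Two intervals overlap when each starts before the other ends.
Sorted by start: A, B, D, E, C, F, H, G.
B starts before A ends → A and B overlap.
D starts after A ends; A is clear from here.
D starts after B ends; B is clear from here.
E starts before D ends → D and E overlap.
C starts before D ends → D and C overlap.
F starts after D ends; D is clear from here.
C starts before E ends → E and C overlap.
F starts before E ends → E and F overlap.
H starts after E ends; E is clear from here.
F starts after C ends; C is clear from here.
H starts after F ends; F is clear from here.
G starts before H ends → H and G overlap.

A & B, C & D, C & E, D & E, E & F, G & H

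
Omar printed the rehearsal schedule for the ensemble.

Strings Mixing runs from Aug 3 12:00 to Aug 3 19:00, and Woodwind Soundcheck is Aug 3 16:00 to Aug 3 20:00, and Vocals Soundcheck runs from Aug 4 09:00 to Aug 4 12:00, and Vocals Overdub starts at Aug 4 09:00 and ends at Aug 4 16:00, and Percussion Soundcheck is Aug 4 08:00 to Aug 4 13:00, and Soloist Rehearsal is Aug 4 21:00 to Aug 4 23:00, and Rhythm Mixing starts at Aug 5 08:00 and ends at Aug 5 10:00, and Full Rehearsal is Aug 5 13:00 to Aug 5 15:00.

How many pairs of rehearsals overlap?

Two intervals overlap when each starts before the other ends.
Sorted by start: Strings Mixing, Woodwind Soundcheck, Percussion Soundcheck, Vocals Soundcheck, Vocals Overdub, Soloist Rehearsal, Rhythm Mixing, Full Rehearsal.
Woodwind Soundcheck starts before Strings Mixing ends → Strings Mixing and Woodwind Soundcheck overlap.
Percussion Soundcheck starts after Strings Mixing ends, so Strings Mixing has no further overlaps.
Percussion Soundcheck starts after Woodwind Soundcheck ends, so Woodwind Soundcheck has no further overlaps.
Vocals Soundcheck starts before Percussion Soundcheck ends → Percussion Soundcheck and Vocals Soundcheck overlap.
Vocals Overdub starts before Percussion Soundcheck ends → Percussion Soundcheck and Vocals Overdub overlap.
Soloist Rehearsal starts after Percussion Soundcheck ends, so Percussion Soundcheck has no further overlaps.
Vocals Overdub starts before Vocals Soundcheck ends → Vocals Soundcheck and Vocals Overdub overlap.
Soloist Rehearsal starts after Vocals Soundcheck ends, so Vocals Soundcheck has no further overlaps.
Soloist Rehearsal starts after Vocals Overdub ends, so Vocals Overdub has no further overlaps.
Rhythm Mixing starts after Soloist Rehearsal ends, so Soloist Rehearsal has no further overlaps.
Full Rehearsal starts after Rhythm Mixing ends.
Overlapping pairs: Percussion Soundcheck & Vocals Overdub, Percussion Soundcheck & Vocals Soundcheck, Strings Mixing & Woodwind Soundcheck, Vocals Overdub & Vocals Soundcheck — 4 in total.

4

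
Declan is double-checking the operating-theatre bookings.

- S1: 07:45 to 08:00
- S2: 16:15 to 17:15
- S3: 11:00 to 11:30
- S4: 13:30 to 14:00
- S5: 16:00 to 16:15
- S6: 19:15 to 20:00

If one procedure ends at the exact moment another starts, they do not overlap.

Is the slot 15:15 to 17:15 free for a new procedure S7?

No — it overlaps S2, S5

S1: ends 08:00 at or before S7 starts 15:15 → clear.
S3: ends 11:30 at or before S7 starts 15:15 → clear.
S4: ends 14:00 at or before S7 starts 15:15 → clear.
S5: starts 16:00 before S7 ends 17:15, and ends 16:15 after S7 starts 15:15 → overlap.
S2: starts 16:15 before S7 ends 17:15, and ends 17:15 after S7 starts 15:15 → overlap.
S6: starts 19:15 at or after S7 ends 17:15 → clear.
S7 overlaps S2, S5.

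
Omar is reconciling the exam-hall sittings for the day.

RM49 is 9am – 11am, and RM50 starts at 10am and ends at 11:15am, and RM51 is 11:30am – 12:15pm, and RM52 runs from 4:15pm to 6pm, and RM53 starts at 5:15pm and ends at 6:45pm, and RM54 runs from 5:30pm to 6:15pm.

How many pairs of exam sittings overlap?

Sorted by start: RM49, RM50, RM51, RM52, RM53, RM54.
RM50 starts before RM49 ends → RM49 and RM50 overlap.
RM51 starts after RM49 ends, so nothing later overlaps RM49 either.
RM51 starts after RM50 ends, so nothing later overlaps RM50 either.
RM52 starts after RM51 ends, so nothing later overlaps RM51 either.
RM53 starts before RM52 ends → RM52 and RM53 overlap.
RM54 starts before RM52 ends → RM52 and RM54 overlap.
RM54 starts before RM53 ends → RM53 and RM54 overlap.
Overlapping pairs: RM49 & RM50, RM52 & RM53, RM52 & RM54, RM53 & RM54 — 4 in total.

4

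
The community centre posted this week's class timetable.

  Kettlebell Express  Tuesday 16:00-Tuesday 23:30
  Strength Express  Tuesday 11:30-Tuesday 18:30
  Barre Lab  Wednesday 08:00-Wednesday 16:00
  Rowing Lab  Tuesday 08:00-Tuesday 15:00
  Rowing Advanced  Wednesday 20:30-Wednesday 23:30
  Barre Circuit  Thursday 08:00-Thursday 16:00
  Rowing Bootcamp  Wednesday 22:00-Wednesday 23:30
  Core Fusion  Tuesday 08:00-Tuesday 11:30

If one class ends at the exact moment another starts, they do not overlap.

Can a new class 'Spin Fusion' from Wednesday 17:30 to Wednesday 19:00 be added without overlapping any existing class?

Rowing Lab: ends Tuesday 15:00 at or before Spin Fusion starts Wednesday 17:30 → clear.
Core Fusion: ends Tuesday 11:30 at or before Spin Fusion starts Wednesday 17:30 → clear.
Strength Express: ends Tuesday 18:30 at or before Spin Fusion starts Wednesday 17:30 → clear.
Kettlebell Express: ends Tuesday 23:30 at or before Spin Fusion starts Wednesday 17:30 → clear.
Barre Lab: ends Wednesday 16:00 at or before Spin Fusion starts Wednesday 17:30 → clear.
Rowing Advanced: starts Wednesday 20:30 at or after Spin Fusion ends Wednesday 19:00 → clear.
Rowing Bootcamp: starts Wednesday 22:00 at or after Spin Fusion ends Wednesday 19:00 → clear.
Barre Circuit: starts Thursday 08:00 at or after Spin Fusion ends Wednesday 19:00 → clear.

Yes — the slot is free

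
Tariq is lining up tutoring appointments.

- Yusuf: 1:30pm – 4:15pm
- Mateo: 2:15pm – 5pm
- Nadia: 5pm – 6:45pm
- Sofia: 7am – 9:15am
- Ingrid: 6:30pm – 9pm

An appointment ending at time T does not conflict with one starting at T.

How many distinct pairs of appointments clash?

2

Check each pair: they overlap iff neither finishes before the other starts.
Sorted by start: Sofia, Yusuf, Mateo, Nadia, Ingrid.
Yusuf starts after Sofia ends; Sofia is clear from here.
Mateo starts before Yusuf ends → Yusuf and Mateo overlap.
Nadia starts after Yusuf ends; Yusuf is clear from here.
Nadia starts exactly when Mateo ends (back-to-back, no overlap); Mateo is clear from here.
Ingrid starts before Nadia ends → Nadia and Ingrid overlap.
Overlapping pairs: Ingrid & Nadia, Mateo & Yusuf — 2 in total.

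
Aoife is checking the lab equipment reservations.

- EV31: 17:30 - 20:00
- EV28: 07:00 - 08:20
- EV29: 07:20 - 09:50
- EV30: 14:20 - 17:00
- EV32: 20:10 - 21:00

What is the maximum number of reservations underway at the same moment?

2

Walk through starts and ends in time order (an end at T is processed before a start at T):
07:00 start EV28 → 1
07:20 start EV29 → 2
08:20 end EV28 → 1
09:50 end EV29 → 0
14:20 start EV30 → 1
17:00 end EV30 → 0
17:30 start EV31 → 1
20:00 end EV31 → 0
20:10 start EV32 → 1
21:00 end EV32 → 0
Peak is 2, at 07:20 (EV28, EV29).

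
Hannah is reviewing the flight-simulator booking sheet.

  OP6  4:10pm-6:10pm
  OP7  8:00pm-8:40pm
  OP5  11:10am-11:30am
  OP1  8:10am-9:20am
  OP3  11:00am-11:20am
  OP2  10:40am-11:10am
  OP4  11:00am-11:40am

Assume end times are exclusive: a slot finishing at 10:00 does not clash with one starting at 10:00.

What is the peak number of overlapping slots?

3

Sort all start/end points and keep a running count:
8:10am start OP1 → 1
9:20am end OP1 → 0
10:40am start OP2 → 1
11:00am start OP3 → 2
11:00am start OP4 → 3
11:10am end OP2 → 2
11:10am start OP5 → 3
11:20am end OP3 → 2
11:30am end OP5 → 1
11:40am end OP4 → 0
4:10pm start OP6 → 1
6:10pm end OP6 → 0
8:00pm start OP7 → 1
8:40pm end OP7 → 0
Peak is 3, at 11:00am (OP2, OP3, OP4).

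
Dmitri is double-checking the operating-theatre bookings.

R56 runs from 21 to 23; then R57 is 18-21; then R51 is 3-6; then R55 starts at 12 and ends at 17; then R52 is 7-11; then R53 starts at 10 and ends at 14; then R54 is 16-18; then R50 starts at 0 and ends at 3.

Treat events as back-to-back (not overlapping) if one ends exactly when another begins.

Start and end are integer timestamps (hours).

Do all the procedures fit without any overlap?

No

Sorted by start: R50, R51, R52, R53, R55, R54, R57, R56.
R51 starts exactly when R50 ends (back-to-back, no overlap), so R50 has no further overlaps.
R52 starts after R51 ends, so R51 has no further overlaps.
R53 starts before R52 ends → R52 and R53 overlap.
That's a conflict, so the schedule is not conflict-free.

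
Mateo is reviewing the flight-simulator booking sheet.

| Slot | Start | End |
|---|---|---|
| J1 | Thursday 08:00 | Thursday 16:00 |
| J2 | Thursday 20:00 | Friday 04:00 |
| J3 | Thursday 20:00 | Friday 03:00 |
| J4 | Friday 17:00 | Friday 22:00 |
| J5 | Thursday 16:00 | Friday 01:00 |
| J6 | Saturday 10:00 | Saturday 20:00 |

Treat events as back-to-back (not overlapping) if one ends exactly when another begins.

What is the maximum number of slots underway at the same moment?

3

Sort all start/end points and keep a running count:
Thursday 08:00 start J1 → 1
Thursday 16:00 end J1 → 0
Thursday 16:00 start J5 → 1
Thursday 20:00 start J2 → 2
Thursday 20:00 start J3 → 3
Friday 01:00 end J5 → 2
Friday 03:00 end J3 → 1
Friday 04:00 end J2 → 0
Friday 17:00 start J4 → 1
Friday 22:00 end J4 → 0
Saturday 10:00 start J6 → 1
Saturday 20:00 end J6 → 0
Peak is 3, at Thursday 20:00 (J2, J3, J5).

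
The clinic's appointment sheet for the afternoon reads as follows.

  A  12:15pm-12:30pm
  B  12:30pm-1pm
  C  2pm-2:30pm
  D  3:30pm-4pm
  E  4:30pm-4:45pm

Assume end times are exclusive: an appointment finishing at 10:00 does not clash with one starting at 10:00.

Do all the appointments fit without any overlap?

Sorted by start: A, B, C, D, E.
B starts exactly when A ends (back-to-back, no overlap) — done with A.
C starts after B ends — done with B.
D starts after C ends — done with C.
E starts after D ends.
Every pair is clear; the schedule has no overlaps.

Yes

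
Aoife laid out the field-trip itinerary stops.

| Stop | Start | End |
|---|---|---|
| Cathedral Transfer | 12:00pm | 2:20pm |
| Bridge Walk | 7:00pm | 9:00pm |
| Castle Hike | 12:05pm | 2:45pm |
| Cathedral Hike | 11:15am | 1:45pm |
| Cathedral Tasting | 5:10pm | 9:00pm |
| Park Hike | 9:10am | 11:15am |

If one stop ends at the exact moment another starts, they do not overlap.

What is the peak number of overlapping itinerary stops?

3

Sweep the timeline, counting +1 at each start and −1 at each end (ends before starts at a tie):
9:10am start Park Hike → 1
11:15am end Park Hike → 0
11:15am start Cathedral Hike → 1
12:00pm start Cathedral Transfer → 2
12:05pm start Castle Hike → 3
1:45pm end Cathedral Hike → 2
2:20pm end Cathedral Transfer → 1
2:45pm end Castle Hike → 0
5:10pm start Cathedral Tasting → 1
7:00pm start Bridge Walk → 2
9:00pm end Bridge Walk → 1
9:00pm end Cathedral Tasting → 0
Peak is 3, at 12:05pm (Castle Hike, Cathedral Hike, Cathedral Transfer).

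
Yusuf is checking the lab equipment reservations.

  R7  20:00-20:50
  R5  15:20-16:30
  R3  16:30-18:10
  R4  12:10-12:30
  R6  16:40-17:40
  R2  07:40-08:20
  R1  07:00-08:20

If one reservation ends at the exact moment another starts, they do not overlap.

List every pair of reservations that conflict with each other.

R1 & R2, R3 & R6

Sorted by start: R1, R2, R4, R5, R3, R6, R7.
R2 starts before R1 ends → R1 and R2 overlap.
R4 starts after R1 ends, so R1 has no further overlaps.
R4 starts after R2 ends, so R2 has no further overlaps.
R5 starts after R4 ends, so R4 has no further overlaps.
R3 starts exactly when R5 ends (back-to-back, no overlap), so R5 has no further overlaps.
R6 starts before R3 ends → R3 and R6 overlap.
R7 starts after R3 ends.
R7 starts after R6 ends.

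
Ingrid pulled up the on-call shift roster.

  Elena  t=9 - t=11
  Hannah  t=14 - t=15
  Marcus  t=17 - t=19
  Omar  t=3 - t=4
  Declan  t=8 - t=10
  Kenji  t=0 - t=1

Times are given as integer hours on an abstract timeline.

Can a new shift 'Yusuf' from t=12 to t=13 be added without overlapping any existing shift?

Yes — the slot is free

Kenji: ends t=1 at or before Yusuf starts t=12 → clear.
Omar: ends t=4 at or before Yusuf starts t=12 → clear.
Declan: ends t=10 at or before Yusuf starts t=12 → clear.
Elena: ends t=11 at or before Yusuf starts t=12 → clear.
Hannah: starts t=14 at or after Yusuf ends t=13 → clear.
Marcus: starts t=17 at or after Yusuf ends t=13 → clear.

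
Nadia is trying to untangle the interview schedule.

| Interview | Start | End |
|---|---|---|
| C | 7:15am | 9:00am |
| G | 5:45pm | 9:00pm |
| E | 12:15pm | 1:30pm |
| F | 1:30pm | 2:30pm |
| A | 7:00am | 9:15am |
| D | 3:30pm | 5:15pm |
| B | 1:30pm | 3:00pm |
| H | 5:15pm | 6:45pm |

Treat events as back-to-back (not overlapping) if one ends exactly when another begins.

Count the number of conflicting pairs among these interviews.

3

Check each pair: they overlap iff neither finishes before the other starts.
Sorted by start: A, C, E, B, F, D, H, G.
C starts before A ends → A and C overlap.
E starts after A ends — done with A.
E starts after C ends — done with C.
B starts exactly when E ends (back-to-back, no overlap) — done with E.
F starts before B ends → B and F overlap.
D starts after B ends — done with B.
D starts after F ends — done with F.
H starts exactly when D ends (back-to-back, no overlap) — done with D.
G starts before H ends → H and G overlap.
Overlapping pairs: A & C, B & F, G & H — 3 in total.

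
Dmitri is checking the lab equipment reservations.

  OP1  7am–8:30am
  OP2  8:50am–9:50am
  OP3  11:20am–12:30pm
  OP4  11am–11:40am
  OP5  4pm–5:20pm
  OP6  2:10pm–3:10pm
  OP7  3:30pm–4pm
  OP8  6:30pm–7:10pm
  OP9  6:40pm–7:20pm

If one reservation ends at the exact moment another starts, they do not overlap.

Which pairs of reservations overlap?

Sorted by start: OP1, OP2, OP4, OP3, OP6, OP7, OP5, OP8, OP9.
OP2 starts after OP1 ends — done with OP1.
OP4 starts after OP2 ends — done with OP2.
OP3 starts before OP4 ends → OP4 and OP3 overlap.
OP6 starts after OP4 ends — done with OP4.
OP6 starts after OP3 ends — done with OP3.
OP7 starts after OP6 ends — done with OP6.
OP5 starts exactly when OP7 ends (back-to-back, no overlap) — done with OP7.
OP8 starts after OP5 ends — done with OP5.
OP9 starts before OP8 ends → OP8 and OP9 overlap.

OP3 & OP4, OP8 & OP9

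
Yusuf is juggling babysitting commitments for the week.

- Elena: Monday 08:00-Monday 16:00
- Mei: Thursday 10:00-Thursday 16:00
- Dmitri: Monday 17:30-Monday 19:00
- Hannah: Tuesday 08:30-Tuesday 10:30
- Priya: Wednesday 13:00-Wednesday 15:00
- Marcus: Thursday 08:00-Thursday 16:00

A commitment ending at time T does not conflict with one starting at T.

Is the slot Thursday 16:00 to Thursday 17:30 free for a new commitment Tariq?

Elena: ends Monday 16:00 at or before Tariq starts Thursday 16:00 → clear.
Dmitri: ends Monday 19:00 at or before Tariq starts Thursday 16:00 → clear.
Hannah: ends Tuesday 10:30 at or before Tariq starts Thursday 16:00 → clear.
Priya: ends Wednesday 15:00 at or before Tariq starts Thursday 16:00 → clear.
Marcus: ends Thursday 16:00 at or before Tariq starts Thursday 16:00 → clear.
Mei: ends Thursday 16:00 at or before Tariq starts Thursday 16:00 → clear.

Yes — the slot is free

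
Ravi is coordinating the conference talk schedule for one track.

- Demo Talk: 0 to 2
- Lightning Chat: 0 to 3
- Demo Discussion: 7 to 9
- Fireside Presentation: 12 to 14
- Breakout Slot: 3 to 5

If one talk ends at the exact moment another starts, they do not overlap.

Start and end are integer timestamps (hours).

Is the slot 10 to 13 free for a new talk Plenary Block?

Demo Talk: ends 2 at or before Plenary Block starts 10 → clear.
Lightning Chat: ends 3 at or before Plenary Block starts 10 → clear.
Breakout Slot: ends 5 at or before Plenary Block starts 10 → clear.
Demo Discussion: ends 9 at or before Plenary Block starts 10 → clear.
Fireside Presentation: starts 12 before Plenary Block ends 13, and ends 14 after Plenary Block starts 10 → overlap.
Plenary Block overlaps Fireside Presentation.

No — it overlaps Fireside Presentation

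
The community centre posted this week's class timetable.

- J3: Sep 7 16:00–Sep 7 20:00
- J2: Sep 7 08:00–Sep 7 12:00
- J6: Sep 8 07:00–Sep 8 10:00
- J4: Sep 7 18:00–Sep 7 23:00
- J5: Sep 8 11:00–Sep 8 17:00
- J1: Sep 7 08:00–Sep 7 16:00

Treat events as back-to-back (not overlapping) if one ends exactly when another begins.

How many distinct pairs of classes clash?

Two intervals overlap when each starts before the other ends.
Sorted by start: J1, J2, J3, J4, J6, J5.
J2 starts before J1 ends → J1 and J2 overlap.
J3 starts exactly when J1 ends (back-to-back, no overlap), so J1 has no further overlaps.
J3 starts after J2 ends, so J2 has no further overlaps.
J4 starts before J3 ends → J3 and J4 overlap.
J6 starts after J3 ends, so J3 has no further overlaps.
J6 starts after J4 ends, so J4 has no further overlaps.
J5 starts after J6 ends.
Overlapping pairs: J1 & J2, J3 & J4 — 2 in total.

2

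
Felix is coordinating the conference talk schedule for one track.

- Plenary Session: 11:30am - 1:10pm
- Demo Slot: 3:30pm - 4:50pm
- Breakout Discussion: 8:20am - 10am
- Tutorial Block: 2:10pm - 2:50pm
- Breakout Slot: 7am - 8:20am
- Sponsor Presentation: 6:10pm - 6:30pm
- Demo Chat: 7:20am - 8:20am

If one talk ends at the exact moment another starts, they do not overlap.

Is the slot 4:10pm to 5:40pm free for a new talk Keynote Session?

Breakout Slot: ends 8:20am at or before Keynote Session starts 4:10pm → clear.
Demo Chat: ends 8:20am at or before Keynote Session starts 4:10pm → clear.
Breakout Discussion: ends 10am at or before Keynote Session starts 4:10pm → clear.
Plenary Session: ends 1:10pm at or before Keynote Session starts 4:10pm → clear.
Tutorial Block: ends 2:50pm at or before Keynote Session starts 4:10pm → clear.
Demo Slot: starts 3:30pm before Keynote Session ends 5:40pm, and ends 4:50pm after Keynote Session starts 4:10pm → overlap.
Sponsor Presentation: starts 6:10pm at or after Keynote Session ends 5:40pm → clear.
Keynote Session overlaps Demo Slot.

No — it overlaps Demo Slot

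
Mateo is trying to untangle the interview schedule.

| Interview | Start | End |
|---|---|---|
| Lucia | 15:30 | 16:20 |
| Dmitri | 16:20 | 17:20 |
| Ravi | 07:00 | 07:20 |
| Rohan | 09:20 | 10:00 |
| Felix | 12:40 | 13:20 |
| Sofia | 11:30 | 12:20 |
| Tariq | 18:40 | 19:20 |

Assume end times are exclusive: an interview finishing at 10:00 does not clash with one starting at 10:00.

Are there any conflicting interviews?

No

Sorted by start: Ravi, Rohan, Sofia, Felix, Lucia, Dmitri, Tariq.
Rohan starts after Ravi ends, so Ravi has no further overlaps.
Sofia starts after Rohan ends, so Rohan has no further overlaps.
Felix starts after Sofia ends, so Sofia has no further overlaps.
Lucia starts after Felix ends, so Felix has no further overlaps.
Dmitri starts exactly when Lucia ends (back-to-back, no overlap), so Lucia has no further overlaps.
Tariq starts after Dmitri ends.
Every pair is clear; the schedule has no overlaps.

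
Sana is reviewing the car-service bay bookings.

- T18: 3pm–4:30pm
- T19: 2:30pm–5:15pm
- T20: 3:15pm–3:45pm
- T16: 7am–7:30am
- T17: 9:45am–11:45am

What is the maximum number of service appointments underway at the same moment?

Walk through starts and ends in time order (an end at T is processed before a start at T):
7am start T16 → 1
7:30am end T16 → 0
9:45am start T17 → 1
11:45am end T17 → 0
2:30pm start T19 → 1
3pm start T18 → 2
3:15pm start T20 → 3
3:45pm end T20 → 2
4:30pm end T18 → 1
5:15pm end T19 → 0
Peak is 3, at 3:15pm (T18, T19, T20).

3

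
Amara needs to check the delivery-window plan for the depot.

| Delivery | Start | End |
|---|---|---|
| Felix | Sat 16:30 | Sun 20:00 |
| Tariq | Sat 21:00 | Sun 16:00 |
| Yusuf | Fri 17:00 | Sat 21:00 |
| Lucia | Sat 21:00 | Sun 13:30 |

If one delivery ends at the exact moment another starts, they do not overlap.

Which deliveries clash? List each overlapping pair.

Felix & Lucia, Felix & Tariq, Felix & Yusuf, Lucia & Tariq

Sorted by start: Yusuf, Felix, Lucia, Tariq.
Felix starts before Yusuf ends → Yusuf and Felix overlap.
Lucia starts exactly when Yusuf ends (back-to-back, no overlap), so Yusuf has no further overlaps.
Lucia starts before Felix ends → Felix and Lucia overlap.
Tariq starts before Felix ends → Felix and Tariq overlap.
Tariq starts before Lucia ends → Lucia and Tariq overlap.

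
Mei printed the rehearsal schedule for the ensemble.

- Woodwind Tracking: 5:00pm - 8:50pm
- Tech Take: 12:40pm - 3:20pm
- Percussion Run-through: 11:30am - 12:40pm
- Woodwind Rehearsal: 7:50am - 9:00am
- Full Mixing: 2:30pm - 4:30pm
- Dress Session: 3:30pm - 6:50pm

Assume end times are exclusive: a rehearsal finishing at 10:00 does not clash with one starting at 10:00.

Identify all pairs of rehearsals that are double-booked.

Dress Session & Full Mixing, Dress Session & Woodwind Tracking, Full Mixing & Tech Take

Sorted by start: Woodwind Rehearsal, Percussion Run-through, Tech Take, Full Mixing, Dress Session, Woodwind Tracking.
Percussion Run-through starts after Woodwind Rehearsal ends; Woodwind Rehearsal is clear from here.
Tech Take starts exactly when Percussion Run-through ends (back-to-back, no overlap); Percussion Run-through is clear from here.
Full Mixing starts before Tech Take ends → Tech Take and Full Mixing overlap.
Dress Session starts after Tech Take ends; Tech Take is clear from here.
Dress Session starts before Full Mixing ends → Full Mixing and Dress Session overlap.
Woodwind Tracking starts after Full Mixing ends.
Woodwind Tracking starts before Dress Session ends → Dress Session and Woodwind Tracking overlap.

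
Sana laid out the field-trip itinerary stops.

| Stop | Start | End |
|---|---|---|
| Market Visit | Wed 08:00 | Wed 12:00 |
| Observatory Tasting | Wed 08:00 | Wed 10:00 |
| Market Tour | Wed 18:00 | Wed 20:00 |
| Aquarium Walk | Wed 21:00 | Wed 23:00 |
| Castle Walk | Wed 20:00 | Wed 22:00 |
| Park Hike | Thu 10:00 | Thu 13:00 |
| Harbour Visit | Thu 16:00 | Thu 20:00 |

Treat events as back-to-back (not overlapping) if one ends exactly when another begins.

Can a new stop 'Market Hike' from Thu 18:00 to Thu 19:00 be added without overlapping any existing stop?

No — it overlaps Harbour Visit

Market Visit: ends Wed 12:00 at or before Market Hike starts Thu 18:00 → clear.
Observatory Tasting: ends Wed 10:00 at or before Market Hike starts Thu 18:00 → clear.
Market Tour: ends Wed 20:00 at or before Market Hike starts Thu 18:00 → clear.
Castle Walk: ends Wed 22:00 at or before Market Hike starts Thu 18:00 → clear.
Aquarium Walk: ends Wed 23:00 at or before Market Hike starts Thu 18:00 → clear.
Park Hike: ends Thu 13:00 at or before Market Hike starts Thu 18:00 → clear.
Harbour Visit: starts Thu 16:00 before Market Hike ends Thu 19:00, and ends Thu 20:00 after Market Hike starts Thu 18:00 → overlap.
Market Hike overlaps Harbour Visit.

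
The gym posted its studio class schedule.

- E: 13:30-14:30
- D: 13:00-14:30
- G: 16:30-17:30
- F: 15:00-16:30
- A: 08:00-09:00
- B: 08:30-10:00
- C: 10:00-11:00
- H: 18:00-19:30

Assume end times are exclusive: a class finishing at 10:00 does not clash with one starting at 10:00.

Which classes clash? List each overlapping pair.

A & B, D & E

Check each pair: they overlap iff neither finishes before the other starts.
Sorted by start: A, B, C, D, E, F, G, H.
B starts before A ends → A and B overlap.
C starts after A ends, so A has no further overlaps.
C starts exactly when B ends (back-to-back, no overlap), so B has no further overlaps.
D starts after C ends, so C has no further overlaps.
E starts before D ends → D and E overlap.
F starts after D ends, so D has no further overlaps.
F starts after E ends, so E has no further overlaps.
G starts exactly when F ends (back-to-back, no overlap), so F has no further overlaps.
H starts after G ends.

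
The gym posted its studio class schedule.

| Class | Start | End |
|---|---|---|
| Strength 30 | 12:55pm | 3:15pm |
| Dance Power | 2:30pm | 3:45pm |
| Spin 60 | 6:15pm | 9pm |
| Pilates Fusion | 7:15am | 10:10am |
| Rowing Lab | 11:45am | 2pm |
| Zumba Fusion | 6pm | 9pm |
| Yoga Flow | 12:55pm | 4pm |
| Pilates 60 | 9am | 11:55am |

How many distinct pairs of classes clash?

Sorted by start: Pilates Fusion, Pilates 60, Rowing Lab, Strength 30, Yoga Flow, Dance Power, Zumba Fusion, Spin 60.
Pilates 60 starts before Pilates Fusion ends → Pilates Fusion and Pilates 60 overlap.
Rowing Lab starts after Pilates Fusion ends — done with Pilates Fusion.
Rowing Lab starts before Pilates 60 ends → Pilates 60 and Rowing Lab overlap.
Strength 30 starts after Pilates 60 ends — done with Pilates 60.
Strength 30 starts before Rowing Lab ends → Rowing Lab and Strength 30 overlap.
Yoga Flow starts before Rowing Lab ends → Rowing Lab and Yoga Flow overlap.
Dance Power starts after Rowing Lab ends — done with Rowing Lab.
Yoga Flow starts before Strength 30 ends → Strength 30 and Yoga Flow overlap.
Dance Power starts before Strength 30 ends → Strength 30 and Dance Power overlap.
Zumba Fusion starts after Strength 30 ends — done with Strength 30.
Dance Power starts before Yoga Flow ends → Yoga Flow and Dance Power overlap.
Zumba Fusion starts after Yoga Flow ends — done with Yoga Flow.
Zumba Fusion starts after Dance Power ends — done with Dance Power.
Spin 60 starts before Zumba Fusion ends → Zumba Fusion and Spin 60 overlap.
Overlapping pairs: Dance Power & Strength 30, Dance Power & Yoga Flow, Pilates 60 & Pilates Fusion, Pilates 60 & Rowing Lab, Rowing Lab & Strength 30, Rowing Lab & Yoga Flow, Spin 60 & Zumba Fusion, Strength 30 & Yoga Flow — 8 in total.

8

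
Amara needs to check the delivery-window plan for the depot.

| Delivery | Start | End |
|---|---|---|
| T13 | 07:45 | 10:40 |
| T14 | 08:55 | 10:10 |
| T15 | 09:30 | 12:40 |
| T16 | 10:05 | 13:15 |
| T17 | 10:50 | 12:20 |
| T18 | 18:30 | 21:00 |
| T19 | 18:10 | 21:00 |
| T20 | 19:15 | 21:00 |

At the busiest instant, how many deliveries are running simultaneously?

Sweep the timeline, counting +1 at each start and −1 at each end (ends before starts at a tie):
07:45 start T13 → 1
08:55 start T14 → 2
09:30 start T15 → 3
10:05 start T16 → 4
10:10 end T14 → 3
10:40 end T13 → 2
10:50 start T17 → 3
12:20 end T17 → 2
12:40 end T15 → 1
13:15 end T16 → 0
18:10 start T19 → 1
18:30 start T18 → 2
19:15 start T20 → 3
21:00 end T18 → 2
21:00 end T19 → 1
21:00 end T20 → 0
Peak is 4, at 10:05 (T13, T14, T15, T16).

4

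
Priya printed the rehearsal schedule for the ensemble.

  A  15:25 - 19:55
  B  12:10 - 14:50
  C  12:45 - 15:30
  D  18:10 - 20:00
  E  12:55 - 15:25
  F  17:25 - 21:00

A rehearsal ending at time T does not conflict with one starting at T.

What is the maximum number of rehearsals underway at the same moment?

Sweep the timeline, counting +1 at each start and −1 at each end (ends before starts at a tie):
12:10 start B → 1
12:45 start C → 2
12:55 start E → 3
14:50 end B → 2
15:25 end E → 1
15:25 start A → 2
15:30 end C → 1
17:25 start F → 2
18:10 start D → 3
19:55 end A → 2
20:00 end D → 1
21:00 end F → 0
Peak is 3, at 12:55 (B, C, E).

3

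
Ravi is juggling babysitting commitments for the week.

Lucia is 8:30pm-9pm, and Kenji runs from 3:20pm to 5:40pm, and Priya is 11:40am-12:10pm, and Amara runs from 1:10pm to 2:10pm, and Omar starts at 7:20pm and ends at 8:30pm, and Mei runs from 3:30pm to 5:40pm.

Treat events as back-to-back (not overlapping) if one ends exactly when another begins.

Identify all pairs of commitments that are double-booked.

Sorted by start: Priya, Amara, Kenji, Mei, Omar, Lucia.
Amara starts after Priya ends, so nothing later overlaps Priya either.
Kenji starts after Amara ends, so nothing later overlaps Amara either.
Mei starts before Kenji ends → Kenji and Mei overlap.
Omar starts after Kenji ends, so nothing later overlaps Kenji either.
Omar starts after Mei ends, so nothing later overlaps Mei either.
Lucia starts exactly when Omar ends (back-to-back, no overlap).

Kenji & Mei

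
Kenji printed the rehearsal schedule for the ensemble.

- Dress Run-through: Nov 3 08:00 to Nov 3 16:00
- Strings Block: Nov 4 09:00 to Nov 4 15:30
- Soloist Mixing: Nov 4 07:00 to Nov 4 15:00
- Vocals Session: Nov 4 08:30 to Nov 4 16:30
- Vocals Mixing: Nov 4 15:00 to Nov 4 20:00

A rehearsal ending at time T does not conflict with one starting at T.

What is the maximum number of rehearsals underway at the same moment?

Sort all start/end points and keep a running count:
Nov 3 08:00 start Dress Run-through → 1
Nov 3 16:00 end Dress Run-through → 0
Nov 4 07:00 start Soloist Mixing → 1
Nov 4 08:30 start Vocals Session → 2
Nov 4 09:00 start Strings Block → 3
Nov 4 15:00 end Soloist Mixing → 2
Nov 4 15:00 start Vocals Mixing → 3
Nov 4 15:30 end Strings Block → 2
Nov 4 16:30 end Vocals Session → 1
Nov 4 20:00 end Vocals Mixing → 0
Peak is 3, at Nov 4 09:00 (Soloist Mixing, Strings Block, Vocals Session).

3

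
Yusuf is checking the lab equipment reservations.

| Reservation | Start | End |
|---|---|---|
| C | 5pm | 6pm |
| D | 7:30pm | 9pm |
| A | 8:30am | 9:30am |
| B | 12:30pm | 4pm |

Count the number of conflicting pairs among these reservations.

0

Sorted by start: A, B, C, D.
B starts after A ends, so A has no further overlaps.
C starts after B ends, so B has no further overlaps.
D starts after C ends.
No pair overlaps.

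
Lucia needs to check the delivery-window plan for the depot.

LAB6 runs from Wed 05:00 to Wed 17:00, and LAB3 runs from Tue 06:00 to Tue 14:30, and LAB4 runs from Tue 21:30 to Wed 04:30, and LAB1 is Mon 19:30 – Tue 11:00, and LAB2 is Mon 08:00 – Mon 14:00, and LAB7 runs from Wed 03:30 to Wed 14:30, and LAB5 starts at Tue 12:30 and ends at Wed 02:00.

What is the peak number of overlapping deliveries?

2

Walk through starts and ends in time order (an end at T is processed before a start at T):
Mon 08:00 start LAB2 → 1
Mon 14:00 end LAB2 → 0
Mon 19:30 start LAB1 → 1
Tue 06:00 start LAB3 → 2
Tue 11:00 end LAB1 → 1
Tue 12:30 start LAB5 → 2
Tue 14:30 end LAB3 → 1
Tue 21:30 start LAB4 → 2
Wed 02:00 end LAB5 → 1
Wed 03:30 start LAB7 → 2
Wed 04:30 end LAB4 → 1
Wed 05:00 start LAB6 → 2
Wed 14:30 end LAB7 → 1
Wed 17:00 end LAB6 → 0
Peak is 2, at Tue 06:00 (LAB1, LAB3).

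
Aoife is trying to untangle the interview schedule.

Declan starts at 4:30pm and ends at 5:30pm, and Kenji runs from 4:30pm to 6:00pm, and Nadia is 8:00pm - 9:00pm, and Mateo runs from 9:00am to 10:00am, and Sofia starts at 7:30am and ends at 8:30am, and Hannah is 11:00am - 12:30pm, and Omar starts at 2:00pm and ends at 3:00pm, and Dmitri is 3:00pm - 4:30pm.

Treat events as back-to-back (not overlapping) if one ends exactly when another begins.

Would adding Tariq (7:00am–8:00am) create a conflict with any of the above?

Sofia: starts 7:30am before Tariq ends 8:00am, and ends 8:30am after Tariq starts 7:00am → overlap.
Mateo: starts 9:00am at or after Tariq ends 8:00am → clear.
Hannah: starts 11:00am at or after Tariq ends 8:00am → clear.
Omar: starts 2:00pm at or after Tariq ends 8:00am → clear.
Dmitri: starts 3:00pm at or after Tariq ends 8:00am → clear.
Kenji: starts 4:30pm at or after Tariq ends 8:00am → clear.
Declan: starts 4:30pm at or after Tariq ends 8:00am → clear.
Nadia: starts 8:00pm at or after Tariq ends 8:00am → clear.
Tariq overlaps Sofia.

Yes — it overlaps Sofia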